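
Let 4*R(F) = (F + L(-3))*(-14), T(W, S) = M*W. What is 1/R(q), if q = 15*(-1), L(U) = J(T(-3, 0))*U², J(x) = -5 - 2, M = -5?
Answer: 1/273 ≈ 0.0036630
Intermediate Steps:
T(W, S) = -5*W
J(x) = -7
L(U) = -7*U²
q = -15
R(F) = 441/2 - 7*F/2 (R(F) = ((F - 7*(-3)²)*(-14))/4 = ((F - 7*9)*(-14))/4 = ((F - 63)*(-14))/4 = ((-63 + F)*(-14))/4 = (882 - 14*F)/4 = 441/2 - 7*F/2)
1/R(q) = 1/(441/2 - 7/2*(-15)) = 1/(441/2 + 105/2) = 1/273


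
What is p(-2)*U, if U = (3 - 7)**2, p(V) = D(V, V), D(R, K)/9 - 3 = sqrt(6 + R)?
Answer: 720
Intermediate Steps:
D(R, K) = 27 + 9*sqrt(6 + R)
p(V) = 27 + 9*sqrt(6 + V)
U = 16 (U = (-4)**2 = 16)
p(-2)*U = (27 + 9*sqrt(6 - 2))*16 = (27 + 9*sqrt(4))*16 = (27 + 9*2)*16 = (27 + 18)*16 = 45*16 = 720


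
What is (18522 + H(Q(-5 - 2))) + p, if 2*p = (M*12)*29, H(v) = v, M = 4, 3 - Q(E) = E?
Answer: 19228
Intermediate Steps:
Q(E) = 3 - E
p = 696 (p = ((4*12)*29)/2 = (48*29)/2 = (½)*1392 = 696)
(18522 + H(Q(-5 - 2))) + p = (18522 + (3 - (-5 - 2))) + 696 = (18522 + (3 - 1*(-7))) + 696 = (18522 + (3 + 7)) + 696 = (18522 + 10) + 696 = 18532 + 696 = 19228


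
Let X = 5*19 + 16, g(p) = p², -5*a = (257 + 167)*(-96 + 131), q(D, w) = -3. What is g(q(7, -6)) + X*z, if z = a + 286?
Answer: -297693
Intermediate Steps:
a = -2968 (a = -(257 + 167)*(-96 + 131)/5 = -424*35/5 = -⅕*14840 = -2968)
z = -2682 (z = -2968 + 286 = -2682)
X = 111 (X = 95 + 16 = 111)
g(q(7, -6)) + X*z = (-3)² + 111*(-2682) = 9 - 297702 = -297693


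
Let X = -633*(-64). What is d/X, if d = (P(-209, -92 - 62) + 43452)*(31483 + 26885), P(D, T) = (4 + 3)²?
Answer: 13224304/211 ≈ 62674.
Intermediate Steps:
P(D, T) = 49 (P(D, T) = 7² = 49)
X = 40512
d = 2539066368 (d = (49 + 43452)*(31483 + 26885) = 43501*58368 = 2539066368)
d/X = 2539066368/40512 = 2539066368*(1/40512) = 13224304/211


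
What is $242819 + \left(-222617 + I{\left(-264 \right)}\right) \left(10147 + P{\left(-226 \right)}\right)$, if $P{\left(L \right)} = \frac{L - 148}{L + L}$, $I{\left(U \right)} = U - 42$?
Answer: $- \frac{511198737413}{226} \approx -2.2619 \cdot 10^{9}$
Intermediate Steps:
$I{\left(U \right)} = -42 + U$
$P{\left(L \right)} = \frac{-148 + L}{2 L}$
$242819 + \left(-222617 + I{\left(-264 \right)}\right) \left(10147 + P{\left(-226 \right)}\right) = 242819 + \left(-222617 - 306\right) \left(10147 + \frac{-148 - 226}{2 \left(-226\right)}\right) = 242819 + \left(-222617 - 306\right) \left(10147 + \frac{1}{2} \left(- \frac{1}{226}\right) \left(-374\right)\right) = 242819 - 222923 \left(10147 + \frac{187}{226}\right) = 242819 - \frac{511253614507}{226} = - \frac{511198737413}{226}$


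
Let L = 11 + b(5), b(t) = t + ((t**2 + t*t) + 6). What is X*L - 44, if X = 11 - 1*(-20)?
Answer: 2188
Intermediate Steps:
b(t) = 6 + t + 2*t**2 (b(t) = t + ((t**2 + t**2) + 6) = t + (2*t**2 + 6) = t + (6 + 2*t**2) = 6 + t + 2*t**2)
X = 31 (X = 11 + 20 = 31)
L = 72 (L = 11 + (6 + 5 + 2*5**2) = 11 + (6 + 5 + 2*25) = 11 + (6 + 5 + 50) = 11 + 61 = 72)
X*L - 44 = 31*72 - 44 = 2232 - 44 = 2188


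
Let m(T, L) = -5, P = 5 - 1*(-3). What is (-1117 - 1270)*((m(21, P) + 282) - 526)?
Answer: 594363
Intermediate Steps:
P = 8 (P = 5 + 3 = 8)
(-1117 - 1270)*((m(21, P) + 282) - 526) = (-1117 - 1270)*((-5 + 282) - 526) = -2387*(277 - 526) = -2387*(-249) = 594363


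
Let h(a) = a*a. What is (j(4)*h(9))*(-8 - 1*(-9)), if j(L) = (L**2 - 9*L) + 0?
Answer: -1620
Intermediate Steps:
j(L) = L**2 - 9*L
h(a) = a**2
(j(4)*h(9))*(-8 - 1*(-9)) = ((4*(-9 + 4))*9**2)*(-8 - 1*(-9)) = ((4*(-5))*81)*(-8 + 9) = -20*81*1 = -1620*1 = -1620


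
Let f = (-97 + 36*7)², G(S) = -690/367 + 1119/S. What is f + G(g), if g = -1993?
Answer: 17570843932/731431 ≈ 24023.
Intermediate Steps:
G(S) = -690/367 + 1119/S (G(S) = -690*1/367 + 1119/S = -690/367 + 1119/S)
f = 24025 (f = (-97 + 252)² = 155² = 24025)
f + G(g) = 24025 + (-690/367 + 1119/(-1993)) = 24025 + (-690/367 + 1119*(-1/1993)) = 24025 + (-690/367 - 1119/1993) = 24025 - 1785843/731431 = 17570843932/731431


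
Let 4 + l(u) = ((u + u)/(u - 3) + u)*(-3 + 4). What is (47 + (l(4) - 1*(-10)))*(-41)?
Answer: -2665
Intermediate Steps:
l(u) = -4 + u + 2*u/(-3 + u) (l(u) = -4 + ((u + u)/(u - 3) + u)*(-3 + 4) = -4 + ((2*u)/(-3 + u) + u)*1 = -4 + (2*u/(-3 + u) + u)*1 = -4 + (u + 2*u/(-3 + u))*1 = -4 + (u + 2*u/(-3 + u)) = -4 + u + 2*u/(-3 + u))
(47 + (l(4) - 1*(-10)))*(-41) = (47 + ((12 + 4² - 5*4)/(-3 + 4) - 1*(-10)))*(-41) = (47 + ((12 + 16 - 20)/1 + 10))*(-41) = (47 + (1*8 + 10))*(-41) = (47 + (8 + 10))*(-41) = (47 + 18)*(-41) = 65*(-41) = -2665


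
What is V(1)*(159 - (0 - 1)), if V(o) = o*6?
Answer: 960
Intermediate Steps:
V(o) = 6*o
V(1)*(159 - (0 - 1)) = (6*1)*(159 - (0 - 1)) = 6*(159 - 1*(-1)) = 6*(159 + 1) = 6*160 = 960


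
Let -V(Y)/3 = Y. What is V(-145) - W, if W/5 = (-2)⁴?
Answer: 355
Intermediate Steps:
V(Y) = -3*Y
W = 80 (W = 5*(-2)⁴ = 5*16 = 80)
V(-145) - W = -3*(-145) - 1*80 = 435 - 80 = 355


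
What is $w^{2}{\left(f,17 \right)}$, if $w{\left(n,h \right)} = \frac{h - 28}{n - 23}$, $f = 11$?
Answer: $\frac{121}{144} \approx 0.84028$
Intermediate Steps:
$w{\left(n,h \right)} = \frac{-28 + h}{-23 + n}$
$w^{2}{\left(f,17 \right)} = \left(\frac{-28 + 17}{-23 + 11}\right)^{2} = \left(\frac{1}{-12} \left(-11\right)\right)^{2} = \left(\left(- \frac{1}{12}\right) \left(-11\right)\right)^{2} = \left(\frac{11}{12}\right)^{2} = \frac{121}{144}$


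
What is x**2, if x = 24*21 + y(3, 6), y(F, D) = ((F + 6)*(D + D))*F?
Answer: 685584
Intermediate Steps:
y(F, D) = 2*D*F*(6 + F) (y(F, D) = ((6 + F)*(2*D))*F = (2*D*(6 + F))*F = 2*D*F*(6 + F))
x = 828 (x = 24*21 + 2*6*3*(6 + 3) = 504 + 2*6*3*9 = 504 + 324 = 828)
x**2 = 828**2 = 685584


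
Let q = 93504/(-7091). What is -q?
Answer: 93504/7091 ≈ 13.186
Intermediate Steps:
q = -93504/7091 (q = 93504*(-1/7091) = -93504/7091 ≈ -13.186)
-q = -1*(-93504/7091) = 93504/7091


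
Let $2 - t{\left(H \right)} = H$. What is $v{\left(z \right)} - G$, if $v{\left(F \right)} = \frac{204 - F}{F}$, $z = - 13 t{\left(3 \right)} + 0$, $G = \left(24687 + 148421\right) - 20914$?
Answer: $- \frac{1978331}{13} \approx -1.5218 \cdot 10^{5}$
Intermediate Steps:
$t{\left(H \right)} = 2 - H$
$G = 152194$ ($G = 173108 - 20914 = 152194$)
$z = 13$ ($z = - 13 \left(2 - 3\right) + 0 = \left(-13\right) \left(-1\right) + 0 = 13 + 0 = 13$)
$v{\left(F \right)} = \frac{204 - F}{F}$
$v{\left(z \right)} - G = \frac{204 - 13}{13} - 152194 = \frac{1}{13} \cdot 191 - 152194 = \frac{191}{13} - 152194 = - \frac{1978331}{13}$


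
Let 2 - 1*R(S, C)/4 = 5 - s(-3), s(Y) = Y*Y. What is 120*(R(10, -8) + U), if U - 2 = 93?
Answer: 14280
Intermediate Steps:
s(Y) = Y²
R(S, C) = 24 (R(S, C) = 8 - 4*(5 - 1*(-3)²) = 8 - 4*(5 - 1*9) = 8 - 4*(5 - 9) = 8 - 4*(-4) = 8 + 16 = 24)
U = 95 (U = 2 + 93 = 95)
120*(R(10, -8) + U) = 120*(24 + 95) = 120*119 = 14280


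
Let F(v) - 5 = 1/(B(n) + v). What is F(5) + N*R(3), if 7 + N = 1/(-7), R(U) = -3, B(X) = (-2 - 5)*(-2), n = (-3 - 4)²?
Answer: 3522/133 ≈ 26.481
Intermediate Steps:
n = 49 (n = (-7)² = 49)
B(X) = 14 (B(X) = -7*(-2) = 14)
N = -50/7 (N = -7 + 1/(-7) = -7 - ⅐ = -50/7 ≈ -7.1429)
F(v) = 5 + 1/(14 + v)
F(5) + N*R(3) = (71 + 5*5)/(14 + 5) - 50/7*(-3) = (71 + 25)/19 + 150/7 = (1/19)*96 + 150/7 = 96/19 + 150/7 = 3522/133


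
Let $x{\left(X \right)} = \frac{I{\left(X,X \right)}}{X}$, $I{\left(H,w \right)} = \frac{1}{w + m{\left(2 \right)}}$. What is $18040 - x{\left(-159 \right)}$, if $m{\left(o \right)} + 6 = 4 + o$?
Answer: $\frac{456069239}{25281} \approx 18040.0$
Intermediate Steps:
$m{\left(o \right)} = -2 + o$ ($m{\left(o \right)} = -6 + \left(4 + o\right) = -2 + o$)
$I{\left(H,w \right)} = \frac{1}{w}$ ($I{\left(H,w \right)} = \frac{1}{w + \left(-2 + 2\right)} = \frac{1}{w + 0} = \frac{1}{w}$)
$x{\left(X \right)} = \frac{1}{X^{2}}$ ($x{\left(X \right)} = \frac{1}{X X} = \frac{1}{X^{2}}$)
$18040 - x{\left(-159 \right)} = 18040 - \frac{1}{25281} = \frac{456069239}{25281}$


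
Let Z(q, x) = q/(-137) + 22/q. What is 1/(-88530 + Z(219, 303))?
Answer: -30003/2656210537 ≈ -1.1295e-5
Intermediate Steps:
Z(q, x) = 22/q - q/137 (Z(q, x) = q*(-1/137) + 22/q = -q/137 + 22/q = 22/q - q/137)
1/(-88530 + Z(219, 303)) = 1/(-88530 + (22/219 - 1/137*219)) = 1/(-88530 + (22*(1/219) - 219/137)) = 1/(-88530 + (22/219 - 219/137)) = 1/(-88530 - 44947/30003) = 1/(-2656210537/30003) = -30003/2656210537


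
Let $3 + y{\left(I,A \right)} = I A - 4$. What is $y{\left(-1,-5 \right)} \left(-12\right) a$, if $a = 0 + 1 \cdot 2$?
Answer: $48$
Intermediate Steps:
$y{\left(I,A \right)} = -7 + A I$ ($y{\left(I,A \right)} = -3 + \left(I A - 4\right) = -3 + \left(A I - 4\right) = -3 + \left(-4 + A I\right) = -7 + A I$)
$a = 2$ ($a = 0 + 2 = 2$)
$y{\left(-1,-5 \right)} \left(-12\right) a = \left(-7 - -5\right) \left(-12\right) 2 = \left(-7 + 5\right) \left(-12\right) 2 = \left(-2\right) \left(-12\right) 2 = 24 \cdot 2 = 48$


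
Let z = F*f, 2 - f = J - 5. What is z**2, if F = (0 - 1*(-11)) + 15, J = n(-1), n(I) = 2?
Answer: 16900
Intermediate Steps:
J = 2
f = 5 (f = 2 - (2 - 5) = 2 - 1*(-3) = 2 + 3 = 5)
F = 26 (F = (0 + 11) + 15 = 11 + 15 = 26)
z = 130 (z = 26*5 = 130)
z**2 = 130**2 = 16900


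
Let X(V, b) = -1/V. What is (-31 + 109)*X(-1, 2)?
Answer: 78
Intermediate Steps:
(-31 + 109)*X(-1, 2) = (-31 + 109)*(-1/(-1)) = 78*(-1*(-1)) = 78*1 = 78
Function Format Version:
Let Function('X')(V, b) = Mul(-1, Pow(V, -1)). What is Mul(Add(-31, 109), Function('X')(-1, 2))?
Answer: 78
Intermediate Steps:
Mul(Add(-31, 109), Function('X')(-1, 2)) = Mul(Add(-31, 109), Mul(-1, Pow(-1, -1))) = Mul(78, Mul(-1, -1)) = Mul(78, 1) = 78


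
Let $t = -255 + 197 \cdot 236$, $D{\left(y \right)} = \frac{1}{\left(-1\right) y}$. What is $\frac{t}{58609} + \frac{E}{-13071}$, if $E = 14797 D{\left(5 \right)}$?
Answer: $\frac{3889056508}{3830391195} \approx 1.0153$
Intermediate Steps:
$D{\left(y \right)} = - \frac{1}{y}$
$E = - \frac{14797}{5}$ ($E = 14797 \left(- \frac{1}{5}\right) = - \frac{14797}{5} \approx -2959.4$)
$t = 46237$ ($t = -255 + 46492 = 46237$)
$\frac{t}{58609} + \frac{E}{-13071} = \frac{46237}{58609} - \frac{14797}{5 \left(-13071\right)} = 46237 \cdot \frac{1}{58609} - - \frac{14797}{65355} = \frac{46237}{58609} + \frac{14797}{65355} = \frac{3889056508}{3830391195}$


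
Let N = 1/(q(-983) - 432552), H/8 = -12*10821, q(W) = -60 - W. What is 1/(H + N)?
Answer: -431629/448383111265 ≈ -9.6263e-7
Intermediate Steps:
H = -1038816 (H = 8*(-12*10821) = 8*(-129852) = -1038816)
N = -1/431629 (N = 1/((-60 - 1*(-983)) - 432552) = 1/((-60 + 983) - 432552) = 1/(923 - 432552) = 1/(-431629) = -1/431629 ≈ -2.3168e-6)
1/(H + N) = 1/(-1038816 - 1/431629) = 1/(-448383111265/431629) = -431629/448383111265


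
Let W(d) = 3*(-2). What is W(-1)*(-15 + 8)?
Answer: 42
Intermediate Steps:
W(d) = -6
W(-1)*(-15 + 8) = -6*(-15 + 8) = -6*(-7) = 42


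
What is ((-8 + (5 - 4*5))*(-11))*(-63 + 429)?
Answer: 92598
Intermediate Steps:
((-8 + (5 - 4*5))*(-11))*(-63 + 429) = ((-8 + (5 - 20))*(-11))*366 = ((-8 - 15)*(-11))*366 = -23*(-11)*366 = 253*366 = 92598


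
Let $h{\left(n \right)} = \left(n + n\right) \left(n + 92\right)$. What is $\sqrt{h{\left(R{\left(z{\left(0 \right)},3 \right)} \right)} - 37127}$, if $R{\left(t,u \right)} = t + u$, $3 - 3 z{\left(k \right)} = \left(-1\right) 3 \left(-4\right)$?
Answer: $i \sqrt{37127} \approx 192.68 i$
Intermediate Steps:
$z{\left(k \right)} = -3$ ($z{\left(k \right)} = 1 - \frac{\left(-1\right) 3 \left(-4\right)}{3} = 1 - \frac{\left(-3\right) \left(-4\right)}{3} = 1 - 4 = -3$)
$h{\left(n \right)} = 2 n \left(92 + n\right)$
$\sqrt{h{\left(R{\left(z{\left(0 \right)},3 \right)} \right)} - 37127} = \sqrt{2 \left(-3 + 3\right) \left(92 + \left(-3 + 3\right)\right) - 37127} = \sqrt{2 \cdot 0 \left(92 + 0\right) - 37127} = \sqrt{2 \cdot 0 \cdot 92 - 37127} = \sqrt{0 - 37127} = \sqrt{-37127} = i \sqrt{37127}$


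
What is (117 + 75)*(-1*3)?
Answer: -576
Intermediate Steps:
(117 + 75)*(-1*3) = 192*(-3) = -576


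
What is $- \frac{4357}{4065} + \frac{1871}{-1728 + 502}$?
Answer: $- \frac{12947297}{4983690} \approx -2.5979$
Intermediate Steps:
$- \frac{4357}{4065} + \frac{1871}{-1728 + 502} = \left(-4357\right) \frac{1}{4065} + \frac{1871}{-1226} = - \frac{4357}{4065} + 1871 \left(- \frac{1}{1226}\right) = - \frac{4357}{4065} - \frac{1871}{1226} = - \frac{12947297}{4983690}$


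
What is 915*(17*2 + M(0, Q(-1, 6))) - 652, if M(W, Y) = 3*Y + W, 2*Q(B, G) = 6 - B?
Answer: 80131/2 ≈ 40066.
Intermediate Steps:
Q(B, G) = 3 - B/2 (Q(B, G) = (6 - B)/2 = 3 - B/2)
M(W, Y) = W + 3*Y
915*(17*2 + M(0, Q(-1, 6))) - 652 = 915*(17*2 + (0 + 3*(3 - ½*(-1)))) - 652 = 915*(34 + (0 + 3*(3 + ½))) - 652 = 915*(34 + (0 + 3*(7/2))) - 652 = 915*(34 + (0 + 21/2)) - 652 = 915*(34 + 21/2) - 652 = 915*(89/2) - 652 = 81435/2 - 652 = 80131/2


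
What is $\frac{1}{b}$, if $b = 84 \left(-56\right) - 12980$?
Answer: $- \frac{1}{17684} \approx -5.6548 \cdot 10^{-5}$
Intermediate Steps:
$b = -17684$ ($b = -4704 - 12980 = -17684$)
$\frac{1}{b} = \frac{1}{-17684} = - \frac{1}{17684}$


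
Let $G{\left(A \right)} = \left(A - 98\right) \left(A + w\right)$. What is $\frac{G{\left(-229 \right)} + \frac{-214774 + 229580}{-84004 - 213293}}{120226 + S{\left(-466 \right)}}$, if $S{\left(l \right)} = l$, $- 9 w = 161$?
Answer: $\frac{545490109}{809188380} \approx 0.67412$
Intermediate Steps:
$w = - \frac{161}{9}$ ($w = \left(- \frac{1}{9}\right) 161 = - \frac{161}{9} \approx -17.889$)
$G{\left(A \right)} = \left(-98 + A\right) \left(- \frac{161}{9} + A\right)$ ($G{\left(A \right)} = \left(A - 98\right) \left(A - \frac{161}{9}\right) = \left(-98 + A\right) \left(- \frac{161}{9} + A\right)$)
$\frac{G{\left(-229 \right)} + \frac{-214774 + 229580}{-84004 - 213293}}{120226 + S{\left(-466 \right)}} = \frac{\left(\frac{15778}{9} + \left(-229\right)^{2} - - \frac{238847}{9}\right) + \frac{-214774 + 229580}{-84004 - 213293}}{120226 - 466} = \frac{\left(\frac{15778}{9} + 52441 + \frac{238847}{9}\right) + \frac{14806}{-297297}}{119760} = \left(\frac{242198}{3} + 14806 \left(- \frac{1}{297297}\right)\right) \frac{1}{119760} = \left(\frac{242198}{3} - \frac{1346}{27027}\right) \frac{1}{119760} = \frac{2181960436}{27027} \cdot \frac{1}{119760} = \frac{545490109}{809188380}$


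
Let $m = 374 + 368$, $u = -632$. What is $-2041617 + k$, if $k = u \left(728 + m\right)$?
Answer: $-2970657$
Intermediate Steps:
$m = 742$
$k = -929040$ ($k = - 632 \left(728 + 742\right) = \left(-632\right) 1470 = -929040$)
$-2041617 + k = -2041617 - 929040 = -2970657$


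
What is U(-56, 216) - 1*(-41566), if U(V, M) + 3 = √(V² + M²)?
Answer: 41563 + 8*√778 ≈ 41786.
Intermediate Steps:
U(V, M) = -3 + √(M² + V²) (U(V, M) = -3 + √(V² + M²) = -3 + √(M² + V²))
U(-56, 216) - 1*(-41566) = (-3 + √(216² + (-56)²)) - 1*(-41566) = (-3 + √(46656 + 3136)) + 41566 = (-3 + √49792) + 41566 = (-3 + 8*√778) + 41566 = 41563 + 8*√778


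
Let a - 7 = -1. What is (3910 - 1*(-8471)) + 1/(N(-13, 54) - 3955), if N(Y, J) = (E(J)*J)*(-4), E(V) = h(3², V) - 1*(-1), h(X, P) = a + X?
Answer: 91755590/7411 ≈ 12381.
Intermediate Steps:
a = 6 (a = 7 - 1 = 6)
h(X, P) = 6 + X
E(V) = 16 (E(V) = (6 + 3²) - 1*(-1) = (6 + 9) + 1 = 15 + 1 = 16)
N(Y, J) = -64*J (N(Y, J) = (16*J)*(-4) = -64*J)
(3910 - 1*(-8471)) + 1/(N(-13, 54) - 3955) = (3910 - 1*(-8471)) + 1/(-64*54 - 3955) = (3910 + 8471) + 1/(-3456 - 3955) = 12381 + 1/(-7411) = 12381 - 1/7411 = 91755590/7411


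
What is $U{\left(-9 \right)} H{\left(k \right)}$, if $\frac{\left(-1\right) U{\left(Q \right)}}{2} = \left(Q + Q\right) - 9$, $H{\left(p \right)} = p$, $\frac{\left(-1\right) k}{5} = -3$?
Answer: $810$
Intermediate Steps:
$k = 15$ ($k = \left(-5\right) \left(-3\right) = 15$)
$U{\left(Q \right)} = 18 - 4 Q$ ($U{\left(Q \right)} = - 2 \left(\left(Q + Q\right) - 9\right) = - 2 \left(2 Q - 9\right) = - 2 \left(-9 + 2 Q\right) = 18 - 4 Q$)
$U{\left(-9 \right)} H{\left(k \right)} = \left(18 - -36\right) 15 = \left(18 + 36\right) 15 = 54 \cdot 15 = 810$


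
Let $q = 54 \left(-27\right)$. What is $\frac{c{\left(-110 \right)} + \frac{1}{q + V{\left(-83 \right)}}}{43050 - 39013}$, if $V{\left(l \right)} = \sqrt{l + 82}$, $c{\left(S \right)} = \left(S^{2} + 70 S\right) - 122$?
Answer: $\frac{9094021212}{8581713305} - \frac{i}{8581713305} \approx 1.0597 - 1.1653 \cdot 10^{-10} i$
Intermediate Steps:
$c{\left(S \right)} = -122 + S^{2} + 70 S$
$V{\left(l \right)} = \sqrt{82 + l}$
$q = -1458$
$\frac{c{\left(-110 \right)} + \frac{1}{q + V{\left(-83 \right)}}}{43050 - 39013} = \frac{\left(-122 + \left(-110\right)^{2} + 70 \left(-110\right)\right) + \frac{1}{-1458 + \sqrt{82 - 83}}}{43050 - 39013} = \frac{\left(-122 + 12100 - 7700\right) + \frac{1}{-1458 + \sqrt{-1}}}{4037} = \left(4278 + \frac{1}{-1458 + i}\right) \frac{1}{4037} = \left(4278 + \frac{-1458 - i}{2125765}\right) \frac{1}{4037} = \frac{4278}{4037} + \frac{-1458 - i}{8581713305}$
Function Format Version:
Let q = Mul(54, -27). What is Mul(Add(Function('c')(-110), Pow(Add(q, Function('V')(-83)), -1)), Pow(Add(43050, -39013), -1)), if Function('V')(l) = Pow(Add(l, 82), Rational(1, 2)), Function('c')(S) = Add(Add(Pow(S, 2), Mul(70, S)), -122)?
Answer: Add(Rational(9094021212, 8581713305), Mul(Rational(-1, 8581713305), I)) ≈ Add(1.0597, Mul(-1.1653e-10, I))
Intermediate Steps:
Function('c')(S) = Add(-122, Pow(S, 2), Mul(70, S))
Function('V')(l) = Pow(Add(82, l), Rational(1, 2))
q = -1458
Mul(Add(Function('c')(-110), Pow(Add(q, Function('V')(-83)), -1)), Pow(Add(43050, -39013), -1)) = Mul(Add(Add(-122, Pow(-110, 2), Mul(70, -110)), Pow(Add(-1458, Pow(Add(82, -83), Rational(1, 2))), -1)), Pow(Add(43050, -39013), -1)) = Mul(Add(Add(-122, 12100, -7700), Pow(Add(-1458, Pow(-1, Rational(1, 2))), -1)), Pow(4037, -1)) = Mul(Add(4278, Pow(Add(-1458, I), -1)), Rational(1, 4037)) = Mul(Add(4278, Mul(Rational(1, 2125765), Add(-1458, Mul(-1, I)))), Rational(1, 4037)) = Add(Rational(4278, 4037), Mul(Rational(1, 8581713305), Add(-1458, Mul(-1, I))))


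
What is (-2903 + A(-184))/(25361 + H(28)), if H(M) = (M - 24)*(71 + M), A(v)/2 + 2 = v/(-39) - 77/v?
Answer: -10393457/92416116 ≈ -0.11246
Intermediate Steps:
A(v) = -4 - 154/v - 2*v/39 (A(v) = -4 + 2*(v/(-39) - 77/v) = -4 + 2*(v*(-1/39) - 77/v) = -4 + 2*(-v/39 - 77/v) = -4 + 2*(-77/v - v/39) = -4 + (-154/v - 2*v/39) = -4 - 154/v - 2*v/39)
H(M) = (-24 + M)*(71 + M)
(-2903 + A(-184))/(25361 + H(28)) = (-2903 + (-4 - 154/(-184) - 2/39*(-184)))/(25361 + (-1704 + 28**2 + 47*28)) = (-2903 + (-4 - 154*(-1/184) + 368/39))/(25361 + (-1704 + 784 + 1316)) = (-2903 + (-4 + 77/92 + 368/39))/(25361 + 396) = (-2903 + 22507/3588)/25757 = -10393457/3588*1/25757 = -10393457/92416116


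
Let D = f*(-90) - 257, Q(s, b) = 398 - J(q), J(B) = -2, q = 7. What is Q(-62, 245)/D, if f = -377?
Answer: 400/33673 ≈ 0.011879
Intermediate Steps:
Q(s, b) = 400 (Q(s, b) = 398 - 1*(-2) = 398 + 2 = 400)
D = 33673 (D = -377*(-90) - 257 = 33930 - 257 = 33673)
Q(-62, 245)/D = 400/33673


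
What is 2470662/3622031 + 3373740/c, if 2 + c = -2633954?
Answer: -1428043966767/2385067571159 ≈ -0.59874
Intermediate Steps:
c = -2633956 (c = -2 - 2633954 = -2633956)
2470662/3622031 + 3373740/c = 2470662/3622031 + 3373740/(-2633956) = 2470662*(1/3622031) + 3373740*(-1/2633956) = 2470662/3622031 - 843435/658489 = -1428043966767/2385067571159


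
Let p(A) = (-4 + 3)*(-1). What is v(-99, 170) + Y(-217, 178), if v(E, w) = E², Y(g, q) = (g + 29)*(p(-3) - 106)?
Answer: 29541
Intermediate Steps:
p(A) = 1 (p(A) = -1*(-1) = 1)
Y(g, q) = -3045 - 105*g (Y(g, q) = (g + 29)*(1 - 106) = (29 + g)*(-105) = -3045 - 105*g)
v(-99, 170) + Y(-217, 178) = (-99)² + (-3045 - 105*(-217)) = 9801 + (-3045 + 22785) = 9801 + 19740 = 29541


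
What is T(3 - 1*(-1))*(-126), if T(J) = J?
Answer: -504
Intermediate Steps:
T(3 - 1*(-1))*(-126) = (3 - 1*(-1))*(-126) = (3 + 1)*(-126) = 4*(-126) = -504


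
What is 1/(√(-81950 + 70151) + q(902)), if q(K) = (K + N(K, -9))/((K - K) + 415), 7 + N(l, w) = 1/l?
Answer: 1767211930/9672294694911 - 140122948900*I*√1311/551320797609927 ≈ 0.00018271 - 0.0092025*I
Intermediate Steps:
N(l, w) = -7 + 1/l
q(K) = -7/415 + K/415 + 1/(415*K) (q(K) = (K + (-7 + 1/K))/((K - K) + 415) = (-7 + K + 1/K)/(0 + 415) = (-7 + K + 1/K)/415 = (-7 + K + 1/K)*(1/415) = -7/415 + K/415 + 1/(415*K))
1/(√(-81950 + 70151) + q(902)) = 1/(√(-81950 + 70151) + (1/415)*(1 + 902² - 7*902)/902) = 1/(√(-11799) + (1/415)*(1/902)*(1 + 813604 - 6314)) = 1/(3*I*√1311 + (1/415)*(1/902)*807291) = 1/(3*I*√1311 + 807291/374330) = 1/(807291/374330 + 3*I*√1311)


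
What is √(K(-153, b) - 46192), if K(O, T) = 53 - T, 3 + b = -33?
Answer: I*√46103 ≈ 214.72*I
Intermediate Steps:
b = -36 (b = -3 - 33 = -36)
√(K(-153, b) - 46192) = √((53 - 1*(-36)) - 46192) = √((53 + 36) - 46192) = √(89 - 46192) = √(-46103) = I*√46103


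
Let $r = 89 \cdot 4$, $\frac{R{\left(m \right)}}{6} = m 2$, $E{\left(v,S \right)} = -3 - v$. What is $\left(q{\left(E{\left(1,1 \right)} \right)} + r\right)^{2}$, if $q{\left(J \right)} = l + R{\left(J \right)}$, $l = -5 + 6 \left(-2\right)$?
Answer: $84681$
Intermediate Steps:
$R{\left(m \right)} = 12 m$ ($R{\left(m \right)} = 6 m 2 = 6 \cdot 2 m = 12 m$)
$l = -17$ ($l = -5 - 12 = -17$)
$q{\left(J \right)} = -17 + 12 J$
$r = 356$
$\left(q{\left(E{\left(1,1 \right)} \right)} + r\right)^{2} = \left(\left(-17 + 12 \left(-3 - 1\right)\right) + 356\right)^{2} = \left(\left(-17 + 12 \left(-4\right)\right) + 356\right)^{2} = \left(\left(-17 - 48\right) + 356\right)^{2} = \left(-65 + 356\right)^{2} = 291^{2} = 84681$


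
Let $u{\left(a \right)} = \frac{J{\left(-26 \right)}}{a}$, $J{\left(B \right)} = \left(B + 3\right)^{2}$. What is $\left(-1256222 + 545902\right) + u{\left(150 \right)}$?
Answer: $- \frac{106547471}{150} \approx -7.1032 \cdot 10^{5}$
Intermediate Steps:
$J{\left(B \right)} = \left(3 + B\right)^{2}$
$u{\left(a \right)} = \frac{529}{a}$ ($u{\left(a \right)} = \frac{\left(3 - 26\right)^{2}}{a} = \frac{\left(-23\right)^{2}}{a} = \frac{529}{a}$)
$\left(-1256222 + 545902\right) + u{\left(150 \right)} = \left(-1256222 + 545902\right) + \frac{529}{150} = -710320 + 529 \cdot \frac{1}{150} = -710320 + \frac{529}{150} = - \frac{106547471}{150}$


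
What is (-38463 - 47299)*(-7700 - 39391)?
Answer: 4038618342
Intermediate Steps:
(-38463 - 47299)*(-7700 - 39391) = -85762*(-47091) = 4038618342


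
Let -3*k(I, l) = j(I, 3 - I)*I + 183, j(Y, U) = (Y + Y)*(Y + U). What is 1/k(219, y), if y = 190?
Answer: -1/95983 ≈ -1.0419e-5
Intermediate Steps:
j(Y, U) = 2*Y*(U + Y) (j(Y, U) = (2*Y)*(U + Y) = 2*Y*(U + Y))
k(I, l) = -61 - 2*I**2 (k(I, l) = -((2*I*((3 - I) + I))*I + 183)/3 = -((2*I*3)*I + 183)/3 = -((6*I)*I + 183)/3 = -(6*I**2 + 183)/3 = -(183 + 6*I**2)/3 = -61 - 2*I**2)
1/k(219, y) = 1/(-61 - 2*219**2) = 1/(-61 - 2*47961) = 1/(-61 - 95922) = 1/(-95983) = -1/95983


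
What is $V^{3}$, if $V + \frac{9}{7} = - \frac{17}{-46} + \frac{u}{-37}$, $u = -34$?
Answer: $\frac{35937}{1691113619944} \approx 2.125 \cdot 10^{-8}$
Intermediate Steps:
$V = \frac{33}{11914}$ ($V = - \frac{9}{7} - \left(- \frac{34}{37} - \frac{17}{46}\right) = - \frac{9}{7} - - \frac{2193}{1702} = - \frac{9}{7} + \left(\frac{17}{46} + \frac{34}{37}\right) = - \frac{9}{7} + \frac{2193}{1702} = \frac{33}{11914} \approx 0.0027699$)
$V^{3} = \left(\frac{33}{11914}\right)^{3} = \frac{35937}{1691113619944}$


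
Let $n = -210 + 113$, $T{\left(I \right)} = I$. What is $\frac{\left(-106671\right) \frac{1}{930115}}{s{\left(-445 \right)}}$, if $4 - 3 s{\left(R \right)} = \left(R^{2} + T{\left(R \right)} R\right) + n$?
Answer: $\frac{106671}{122759368045} \approx 8.6894 \cdot 10^{-7}$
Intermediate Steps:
$n = -97$
$s{\left(R \right)} = \frac{101}{3} - \frac{2 R^{2}}{3}$ ($s{\left(R \right)} = \frac{4}{3} - \frac{\left(R^{2} + R R\right) - 97}{3} = \frac{4}{3} - \frac{\left(R^{2} + R^{2}\right) - 97}{3} = \frac{4}{3} - \frac{2 R^{2} - 97}{3} = \frac{4}{3} - \frac{-97 + 2 R^{2}}{3} = \frac{4}{3} - \left(- \frac{97}{3} + \frac{2 R^{2}}{3}\right) = \frac{101}{3} - \frac{2 R^{2}}{3}$)
$\frac{\left(-106671\right) \frac{1}{930115}}{s{\left(-445 \right)}} = \frac{\left(-106671\right) \frac{1}{930115}}{\frac{101}{3} - \frac{2 \left(-445\right)^{2}}{3}} = \frac{\left(-106671\right) \frac{1}{930115}}{\frac{101}{3} - \frac{396050}{3}} = - \frac{106671}{930115 \left(\frac{101}{3} - \frac{396050}{3}\right)} = - \frac{106671}{930115 \left(-131983\right)} = \left(- \frac{106671}{930115}\right) \left(- \frac{1}{131983}\right) = \frac{106671}{122759368045}$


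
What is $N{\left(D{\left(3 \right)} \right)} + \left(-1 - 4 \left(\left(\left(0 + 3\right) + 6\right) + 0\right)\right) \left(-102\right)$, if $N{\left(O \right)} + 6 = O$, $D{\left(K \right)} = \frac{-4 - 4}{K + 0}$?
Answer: $\frac{11296}{3} \approx 3765.3$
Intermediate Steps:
$D{\left(K \right)} = - \frac{8}{K}$
$N{\left(O \right)} = -6 + O$
$N{\left(D{\left(3 \right)} \right)} + \left(-1 - 4 \left(\left(\left(0 + 3\right) + 6\right) + 0\right)\right) \left(-102\right) = \left(-6 - \frac{8}{3}\right) + \left(-1 - 4 \left(\left(\left(0 + 3\right) + 6\right) + 0\right)\right) \left(-102\right) = \left(-6 - \frac{8}{3}\right) + \left(-1 - 4 \left(\left(3 + 6\right) + 0\right)\right) \left(-102\right) = \left(-6 - \frac{8}{3}\right) + \left(-1 - 4 \left(9 + 0\right)\right) \left(-102\right) = - \frac{26}{3} + \left(-1 - 36\right) \left(-102\right) = - \frac{26}{3} - -3774 = - \frac{26}{3} + 3774 = \frac{11296}{3}$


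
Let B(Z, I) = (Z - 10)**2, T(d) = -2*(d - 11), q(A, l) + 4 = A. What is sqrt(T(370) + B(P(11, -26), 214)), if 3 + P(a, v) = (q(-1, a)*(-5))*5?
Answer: 9*sqrt(146) ≈ 108.75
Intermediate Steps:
q(A, l) = -4 + A
P(a, v) = 122 (P(a, v) = -3 + ((-4 - 1)*(-5))*5 = -3 - 5*(-5)*5 = -3 + 25*5 = -3 + 125 = 122)
T(d) = 22 - 2*d (T(d) = -2*(-11 + d) = 22 - 2*d)
B(Z, I) = (-10 + Z)**2
sqrt(T(370) + B(P(11, -26), 214)) = sqrt((22 - 2*370) + (-10 + 122)**2) = sqrt((22 - 740) + 112**2) = sqrt(-718 + 12544) = sqrt(11826) = 9*sqrt(146)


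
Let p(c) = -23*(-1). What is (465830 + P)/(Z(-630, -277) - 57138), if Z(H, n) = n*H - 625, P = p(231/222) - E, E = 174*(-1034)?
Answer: 645769/116747 ≈ 5.5314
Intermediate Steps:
E = -179916
p(c) = 23
P = 179939 (P = 23 - 1*(-179916) = 23 + 179916 = 179939)
Z(H, n) = -625 + H*n (Z(H, n) = H*n - 625 = -625 + H*n)
(465830 + P)/(Z(-630, -277) - 57138) = (465830 + 179939)/((-625 - 630*(-277)) - 57138) = 645769/((-625 + 174510) - 57138) = 645769/(173885 - 57138) = 645769/116747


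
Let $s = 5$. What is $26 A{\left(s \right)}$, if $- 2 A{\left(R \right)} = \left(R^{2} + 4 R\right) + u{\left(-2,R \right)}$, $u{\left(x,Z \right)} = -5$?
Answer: $-520$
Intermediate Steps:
$A{\left(R \right)} = \frac{5}{2} - 2 R - \frac{R^{2}}{2}$ ($A{\left(R \right)} = - \frac{\left(R^{2} + 4 R\right) - 5}{2} = - \frac{-5 + R^{2} + 4 R}{2} = \frac{5}{2} - 2 R - \frac{R^{2}}{2}$)
$26 A{\left(s \right)} = 26 \left(\frac{5}{2} - 10 - \frac{5^{2}}{2}\right) = 26 \left(\frac{5}{2} - 10 - \frac{25}{2}\right) = 26 \left(-20\right) = -520$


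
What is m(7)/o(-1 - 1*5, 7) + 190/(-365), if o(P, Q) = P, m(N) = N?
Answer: -739/438 ≈ -1.6872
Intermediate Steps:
m(7)/o(-1 - 1*5, 7) + 190/(-365) = 7/(-1 - 1*5) + 190/(-365) = 7/(-1 - 5) + 190*(-1/365) = 7/(-6) - 38/73 = 7*(-⅙) - 38/73 = -7/6 - 38/73 = -739/438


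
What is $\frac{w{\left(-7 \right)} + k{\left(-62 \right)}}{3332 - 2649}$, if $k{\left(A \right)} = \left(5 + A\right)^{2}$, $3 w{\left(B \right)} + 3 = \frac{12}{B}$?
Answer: $\frac{22732}{4781} \approx 4.7547$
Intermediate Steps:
$w{\left(B \right)} = -1 + \frac{4}{B}$ ($w{\left(B \right)} = -1 + \frac{12 \frac{1}{B}}{3} = -1 + \frac{4}{B}$)
$\frac{w{\left(-7 \right)} + k{\left(-62 \right)}}{3332 - 2649} = \frac{\frac{4 - -7}{-7} + \left(5 - 62\right)^{2}}{3332 - 2649} = \frac{- \frac{4 + 7}{7} + \left(-57\right)^{2}}{683} = \left(\left(- \frac{1}{7}\right) 11 + 3249\right) \frac{1}{683} = \left(- \frac{11}{7} + 3249\right) \frac{1}{683} = \frac{22732}{7} \cdot \frac{1}{683} = \frac{22732}{4781}$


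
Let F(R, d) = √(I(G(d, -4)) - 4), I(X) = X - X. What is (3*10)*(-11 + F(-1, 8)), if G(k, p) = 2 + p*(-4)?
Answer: -330 + 60*I ≈ -330.0 + 60.0*I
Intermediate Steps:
G(k, p) = 2 - 4*p
I(X) = 0
F(R, d) = 2*I (F(R, d) = √(0 - 4) = √(-4) = 2*I)
(3*10)*(-11 + F(-1, 8)) = (3*10)*(-11 + 2*I) = 30*(-11 + 2*I) = -330 + 60*I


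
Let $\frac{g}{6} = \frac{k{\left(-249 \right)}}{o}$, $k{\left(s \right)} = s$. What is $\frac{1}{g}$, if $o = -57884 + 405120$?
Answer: $- \frac{173618}{747} \approx -232.42$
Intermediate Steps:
$o = 347236$
$g = - \frac{747}{173618}$ ($g = 6 \left(- \frac{249}{347236}\right) = - \frac{747}{173618} \approx -0.0043025$)
$\frac{1}{g} = \frac{1}{- \frac{747}{173618}} = - \frac{173618}{747}$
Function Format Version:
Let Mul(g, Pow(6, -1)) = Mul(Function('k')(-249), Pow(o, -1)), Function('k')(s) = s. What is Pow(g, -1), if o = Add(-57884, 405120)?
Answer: Rational(-173618, 747) ≈ -232.42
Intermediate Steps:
o = 347236
g = Rational(-747, 173618) (g = Mul(6, Mul(-249, Pow(347236, -1))) = Mul(6, Mul(-249, Rational(1, 347236))) = Mul(6, Rational(-249, 347236)) = Rational(-747, 173618) ≈ -0.0043025)
Pow(g, -1) = Pow(Rational(-747, 173618), -1) = Rational(-173618, 747)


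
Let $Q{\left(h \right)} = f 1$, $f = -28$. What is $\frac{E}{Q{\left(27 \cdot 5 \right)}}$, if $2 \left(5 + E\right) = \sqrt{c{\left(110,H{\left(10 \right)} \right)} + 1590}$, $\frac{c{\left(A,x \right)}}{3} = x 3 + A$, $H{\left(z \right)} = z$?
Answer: $\frac{5}{28} - \frac{\sqrt{2010}}{56} \approx -0.62202$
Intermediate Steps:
$c{\left(A,x \right)} = 3 A + 9 x$ ($c{\left(A,x \right)} = 3 \left(x 3 + A\right) = 3 \left(3 x + A\right) = 3 \left(A + 3 x\right) = 3 A + 9 x$)
$Q{\left(h \right)} = -28$ ($Q{\left(h \right)} = \left(-28\right) 1 = -28$)
$E = -5 + \frac{\sqrt{2010}}{2}$ ($E = -5 + \frac{\sqrt{\left(3 \cdot 110 + 9 \cdot 10\right) + 1590}}{2} = -5 + \frac{\sqrt{\left(330 + 90\right) + 1590}}{2} = -5 + \frac{\sqrt{420 + 1590}}{2} = -5 + \frac{\sqrt{2010}}{2} \approx 17.417$)
$\frac{E}{Q{\left(27 \cdot 5 \right)}} = \frac{-5 + \frac{\sqrt{2010}}{2}}{-28} = \left(-5 + \frac{\sqrt{2010}}{2}\right) \left(- \frac{1}{28}\right) = \frac{5}{28} - \frac{\sqrt{2010}}{56}$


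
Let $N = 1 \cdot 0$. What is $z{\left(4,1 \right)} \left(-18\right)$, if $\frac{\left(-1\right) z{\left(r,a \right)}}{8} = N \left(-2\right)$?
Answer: $0$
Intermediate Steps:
$N = 0$
$z{\left(r,a \right)} = 0$ ($z{\left(r,a \right)} = - 8 \cdot 0 \left(-2\right) = \left(-8\right) 0 = 0$)
$z{\left(4,1 \right)} \left(-18\right) = 0 \left(-18\right) = 0$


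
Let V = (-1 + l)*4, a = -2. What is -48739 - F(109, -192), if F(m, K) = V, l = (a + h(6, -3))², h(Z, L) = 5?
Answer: -48771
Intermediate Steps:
l = 9 (l = (-2 + 5)² = 3² = 9)
V = 32 (V = (-1 + 9)*4 = 8*4 = 32)
F(m, K) = 32
-48739 - F(109, -192) = -48739 - 1*32 = -48739 - 32 = -48771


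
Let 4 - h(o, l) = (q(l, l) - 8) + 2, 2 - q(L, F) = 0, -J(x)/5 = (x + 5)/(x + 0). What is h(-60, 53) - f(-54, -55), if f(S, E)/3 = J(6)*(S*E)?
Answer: 81683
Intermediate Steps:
J(x) = -5*(5 + x)/x (J(x) = -5*(x + 5)/(x + 0) = -5*(5 + x)/x)
q(L, F) = 2 (q(L, F) = 2 - 1*0 = 2 + 0 = 2)
h(o, l) = 8 (h(o, l) = 4 - ((2 - 8) + 2) = 4 - (-6 + 2) = 4 - 1*(-4) = 4 + 4 = 8)
f(S, E) = -55*E*S/2 (f(S, E) = 3*((-5 - 25/6)*(S*E)) = 3*((-5 - 25*1/6)*(E*S)) = 3*((-5 - 25/6)*(E*S)) = 3*(-55*E*S/6) = -55*E*S/2)
h(-60, 53) - f(-54, -55) = 8 - (-55)*(-55)*(-54)/2 = 8 - 1*(-81675) = 8 + 81675 = 81683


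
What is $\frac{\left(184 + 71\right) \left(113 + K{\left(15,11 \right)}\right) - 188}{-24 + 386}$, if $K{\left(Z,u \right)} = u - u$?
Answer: $\frac{28627}{362} \approx 79.08$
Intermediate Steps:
$K{\left(Z,u \right)} = 0$
$\frac{\left(184 + 71\right) \left(113 + K{\left(15,11 \right)}\right) - 188}{-24 + 386} = \frac{\left(184 + 71\right) \left(113 + 0\right) - 188}{-24 + 386} = \frac{255 \cdot 113 - 188}{362} = \left(28815 - 188\right) \frac{1}{362} = 28627 \cdot \frac{1}{362} = \frac{28627}{362}$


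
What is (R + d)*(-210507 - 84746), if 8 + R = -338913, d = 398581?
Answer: -17614793980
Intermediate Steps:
R = -338921 (R = -8 - 338913 = -338921)
(R + d)*(-210507 - 84746) = (-338921 + 398581)*(-210507 - 84746) = 59660*(-295253) = -17614793980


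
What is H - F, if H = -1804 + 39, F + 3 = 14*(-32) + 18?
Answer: -1332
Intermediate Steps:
F = -433 (F = -3 + (14*(-32) + 18) = -3 + (-448 + 18) = -3 - 430 = -433)
H = -1765
H - F = -1765 - 1*(-433) = -1765 + 433 = -1332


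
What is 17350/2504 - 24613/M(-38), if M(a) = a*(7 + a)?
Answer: -10298163/737428 ≈ -13.965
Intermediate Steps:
17350/2504 - 24613/M(-38) = 17350/2504 - 24613*(-1/(38*(7 - 38))) = 17350*(1/2504) - 24613/((-38*(-31))) = 8675/1252 - 24613/1178 = -10298163/737428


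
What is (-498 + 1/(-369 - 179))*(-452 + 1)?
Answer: 123080155/548 ≈ 2.2460e+5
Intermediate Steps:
(-498 + 1/(-369 - 179))*(-452 + 1) = (-498 + 1/(-548))*(-451) = (-498 - 1/548)*(-451) = -272905/548*(-451) = 123080155/548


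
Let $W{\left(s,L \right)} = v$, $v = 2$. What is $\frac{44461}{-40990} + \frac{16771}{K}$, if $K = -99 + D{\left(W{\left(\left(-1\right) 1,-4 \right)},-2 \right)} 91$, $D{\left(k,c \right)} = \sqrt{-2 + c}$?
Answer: $- \frac{13993074827}{351899150} - \frac{3052322 i}{42925} \approx -39.764 - 71.108 i$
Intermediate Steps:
$W{\left(s,L \right)} = 2$
$K = -99 + 182 i$ ($K = -99 + \sqrt{-2 - 2} \cdot 91 = -99 + \sqrt{-4} \cdot 91 = -99 + 2 i 91 = -99 + 182 i \approx -99.0 + 182.0 i$)
$\frac{44461}{-40990} + \frac{16771}{K} = \frac{44461}{-40990} + \frac{16771}{-99 + 182 i} = 44461 \left(- \frac{1}{40990}\right) + 16771 \frac{-99 - 182 i}{42925} = - \frac{44461}{40990} + \frac{16771 \left(-99 - 182 i\right)}{42925}$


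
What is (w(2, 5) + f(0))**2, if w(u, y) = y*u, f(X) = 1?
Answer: 121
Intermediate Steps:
w(u, y) = u*y
(w(2, 5) + f(0))**2 = (2*5 + 1)**2 = (10 + 1)**2 = 11**2 = 121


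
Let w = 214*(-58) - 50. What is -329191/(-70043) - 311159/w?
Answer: 25896888079/872875866 ≈ 29.668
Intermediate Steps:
w = -12462 (w = -12412 - 50 = -12462)
-329191/(-70043) - 311159/w = -329191/(-70043) - 311159/(-12462) = -329191*(-1/70043) - 311159*(-1/12462) = 329191/70043 + 311159/12462 = 25896888079/872875866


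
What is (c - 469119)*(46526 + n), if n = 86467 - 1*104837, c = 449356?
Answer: -556447028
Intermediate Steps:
n = -18370 (n = 86467 - 104837 = -18370)
(c - 469119)*(46526 + n) = (449356 - 469119)*(46526 - 18370) = -19763*28156 = -556447028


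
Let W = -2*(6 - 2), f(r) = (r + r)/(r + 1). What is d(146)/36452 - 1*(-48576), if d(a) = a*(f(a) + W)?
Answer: 5005608590/103047 ≈ 48576.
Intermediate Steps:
f(r) = 2*r/(1 + r) (f(r) = (2*r)/(1 + r) = 2*r/(1 + r))
W = -8 (W = -2*4 = -8)
d(a) = a*(-8 + 2*a/(1 + a)) (d(a) = a*(2*a/(1 + a) - 8) = a*(-8 + 2*a/(1 + a)))
d(146)/36452 - 1*(-48576) = (2*146*(-4 - 3*146)/(1 + 146))/36452 - 1*(-48576) = (2*146*(-4 - 438)/147)*(1/36452) + 48576 = (2*146*(1/147)*(-442))*(1/36452) + 48576 = -129064/147*1/36452 + 48576 = -2482/103047 + 48576 = 5005608590/103047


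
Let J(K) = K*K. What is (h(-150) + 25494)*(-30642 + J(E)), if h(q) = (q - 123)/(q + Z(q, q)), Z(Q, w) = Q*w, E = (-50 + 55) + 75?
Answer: -2302144063289/3725 ≈ -6.1802e+8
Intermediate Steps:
E = 80 (E = 5 + 75 = 80)
J(K) = K²
h(q) = (-123 + q)/(q + q²) (h(q) = (q - 123)/(q + q*q) = (-123 + q)/(q + q²))
(h(-150) + 25494)*(-30642 + J(E)) = ((-123 - 150)/((-150)*(1 - 150)) + 25494)*(-30642 + 80²) = (-1/150*(-273)/(-149) + 25494)*(-30642 + 6400) = (-1/150*(-1/149)*(-273) + 25494)*(-24242) = (-91/7450 + 25494)*(-24242) = (189930209/7450)*(-24242) = -2302144063289/3725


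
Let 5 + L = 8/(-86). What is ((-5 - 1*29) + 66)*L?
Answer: -7008/43 ≈ -162.98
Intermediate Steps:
L = -219/43 (L = -5 + 8/(-86) = -5 + 8*(-1/86) = -5 - 4/43 = -219/43 ≈ -5.0930)
((-5 - 1*29) + 66)*L = ((-5 - 1*29) + 66)*(-219/43) = ((-5 - 29) + 66)*(-219/43) = (-34 + 66)*(-219/43) = 32*(-219/43) = -7008/43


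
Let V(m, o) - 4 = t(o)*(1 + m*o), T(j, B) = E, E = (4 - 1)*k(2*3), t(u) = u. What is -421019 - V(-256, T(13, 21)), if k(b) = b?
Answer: -338097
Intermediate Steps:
E = 18 (E = (4 - 1)*(2*3) = 3*6 = 18)
T(j, B) = 18
V(m, o) = 4 + o*(1 + m*o)
-421019 - V(-256, T(13, 21)) = -421019 - (4 + 18 - 256*18**2) = -421019 - (4 + 18 - 256*324) = -421019 - (4 + 18 - 82944) = -421019 - 1*(-82922) = -421019 + 82922 = -338097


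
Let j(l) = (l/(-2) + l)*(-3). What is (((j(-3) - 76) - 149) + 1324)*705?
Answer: 1555935/2 ≈ 7.7797e+5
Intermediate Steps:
j(l) = -3*l/2 (j(l) = (l*(-½) + l)*(-3) = (-l/2 + l)*(-3) = (l/2)*(-3) = -3*l/2)
(((j(-3) - 76) - 149) + 1324)*705 = (((-3/2*(-3) - 76) - 149) + 1324)*705 = (((9/2 - 76) - 149) + 1324)*705 = ((-143/2 - 149) + 1324)*705 = (-441/2 + 1324)*705 = (2207/2)*705 = 1555935/2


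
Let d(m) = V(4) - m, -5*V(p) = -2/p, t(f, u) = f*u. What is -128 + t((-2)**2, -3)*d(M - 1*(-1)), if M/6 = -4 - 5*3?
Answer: -7426/5 ≈ -1485.2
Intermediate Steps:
V(p) = 2/(5*p) (V(p) = -(-2)/(5*p) = 2/(5*p))
M = -114 (M = 6*(-4 - 5*3) = 6*(-4 - 15) = 6*(-19) = -114)
d(m) = 1/10 - m (d(m) = (2/5)/4 - m = (2/5)*(1/4) - m = 1/10 - m)
-128 + t((-2)**2, -3)*d(M - 1*(-1)) = -128 + ((-2)**2*(-3))*(1/10 - (-114 - 1*(-1))) = -128 + (4*(-3))*(1/10 - (-114 + 1)) = -128 - 12*(1/10 - 1*(-113)) = -128 - 12*(1/10 + 113) = -128 - 12*1131/10 = -128 - 6786/5 = -7426/5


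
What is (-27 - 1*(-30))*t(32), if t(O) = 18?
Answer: 54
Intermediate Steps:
(-27 - 1*(-30))*t(32) = (-27 - 1*(-30))*18 = (-27 + 30)*18 = 3*18 = 54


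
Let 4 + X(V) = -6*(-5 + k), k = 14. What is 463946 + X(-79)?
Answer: 463888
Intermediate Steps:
X(V) = -58 (X(V) = -4 - 6*(-5 + 14) = -4 - 6*9 = -4 - 54 = -58)
463946 + X(-79) = 463946 - 58 = 463888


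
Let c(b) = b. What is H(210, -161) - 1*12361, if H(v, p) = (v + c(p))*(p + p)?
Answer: -28139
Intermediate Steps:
H(v, p) = 2*p*(p + v) (H(v, p) = (v + p)*(p + p) = (p + v)*(2*p) = 2*p*(p + v))
H(210, -161) - 1*12361 = 2*(-161)*(-161 + 210) - 1*12361 = 2*(-161)*49 - 12361 = -15778 - 12361 = -28139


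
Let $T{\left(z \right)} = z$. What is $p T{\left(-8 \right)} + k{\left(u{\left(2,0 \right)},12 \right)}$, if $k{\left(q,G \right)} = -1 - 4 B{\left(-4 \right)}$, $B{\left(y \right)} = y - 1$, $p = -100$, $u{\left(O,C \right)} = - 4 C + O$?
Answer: $819$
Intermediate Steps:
$u{\left(O,C \right)} = O - 4 C$
$B{\left(y \right)} = -1 + y$ ($B{\left(y \right)} = y - 1 = -1 + y$)
$k{\left(q,G \right)} = 19$ ($k{\left(q,G \right)} = -1 - 4 \left(-1 - 4\right) = -1 - -20 = -1 + 20 = 19$)
$p T{\left(-8 \right)} + k{\left(u{\left(2,0 \right)},12 \right)} = \left(-100\right) \left(-8\right) + 19 = 800 + 19 = 819$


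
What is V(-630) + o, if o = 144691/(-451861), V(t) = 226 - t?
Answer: 386648325/451861 ≈ 855.68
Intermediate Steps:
o = -144691/451861 (o = 144691*(-1/451861) = -144691/451861 ≈ -0.32021)
V(-630) + o = (226 - 1*(-630)) - 144691/451861 = (226 + 630) - 144691/451861 = 856 - 144691/451861 = 386648325/451861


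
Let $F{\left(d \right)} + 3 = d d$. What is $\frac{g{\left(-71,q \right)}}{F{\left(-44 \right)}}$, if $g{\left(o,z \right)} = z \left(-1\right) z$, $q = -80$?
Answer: $- \frac{6400}{1933} \approx -3.3109$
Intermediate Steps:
$F{\left(d \right)} = -3 + d^{2}$ ($F{\left(d \right)} = -3 + d d = -3 + d^{2}$)
$g{\left(o,z \right)} = - z^{2}$ ($g{\left(o,z \right)} = - z z = - z^{2}$)
$\frac{g{\left(-71,q \right)}}{F{\left(-44 \right)}} = \frac{\left(-1\right) \left(-80\right)^{2}}{-3 + \left(-44\right)^{2}} = \frac{\left(-1\right) 6400}{-3 + 1936} = - \frac{6400}{1933}$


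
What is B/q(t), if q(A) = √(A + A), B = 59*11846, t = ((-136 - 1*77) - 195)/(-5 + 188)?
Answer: -349457*I*√1037/34 ≈ -3.3098e+5*I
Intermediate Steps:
t = -136/61 (t = ((-136 - 77) - 195)/183 = (-213 - 195)*(1/183) = -408*1/183 = -136/61 ≈ -2.2295)
B = 698914
q(A) = √2*√A (q(A) = √(2*A) = √2*√A)
B/q(t) = 698914/((√2*√(-136/61))) = 698914/((√2*(2*I*√2074/61))) = 698914/((4*I*√1037/61)) = 698914*(-I*√1037/68) = -349457*I*√1037/34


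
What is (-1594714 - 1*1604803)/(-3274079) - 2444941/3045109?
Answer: 1737948028014/9969927429611 ≈ 0.17432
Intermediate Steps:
(-1594714 - 1*1604803)/(-3274079) - 2444941/3045109 = (-1594714 - 1604803)*(-1/3274079) - 2444941*1/3045109 = -3199517*(-1/3274079) - 2444941/3045109 = 3199517/3274079 - 2444941/3045109 = 1737948028014/9969927429611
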